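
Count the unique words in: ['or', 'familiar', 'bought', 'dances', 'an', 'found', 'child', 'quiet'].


Listing all tokens and tracking unique types:
  Token 1: 'or' -> NEW (unique so far: 1)
  Token 2: 'familiar' -> NEW (unique so far: 2)
  Token 3: 'bought' -> NEW (unique so far: 3)
  Token 4: 'dances' -> NEW (unique so far: 4)
  Token 5: 'an' -> NEW (unique so far: 5)
  Token 6: 'found' -> NEW (unique so far: 6)
  Token 7: 'child' -> NEW (unique so far: 7)
  Token 8: 'quiet' -> NEW (unique so far: 8)
Unique types: ('an', 'bought', 'child', 'dances', 'familiar', 'found', 'or', 'quiet')
Vocabulary size: 8

8


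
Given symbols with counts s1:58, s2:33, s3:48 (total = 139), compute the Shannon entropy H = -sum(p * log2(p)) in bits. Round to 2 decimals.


Computing entropy H = -sum(p_i * log2(p_i)):
  s1: p = 58/139 = 0.4173, -p*log2(p) = 0.5262
  s2: p = 33/139 = 0.2374, -p*log2(p) = 0.4925
  s3: p = 48/139 = 0.3453, -p*log2(p) = 0.5297
H = sum of terms = 1.5484
Rounded to 2 decimals: 1.55

1.55


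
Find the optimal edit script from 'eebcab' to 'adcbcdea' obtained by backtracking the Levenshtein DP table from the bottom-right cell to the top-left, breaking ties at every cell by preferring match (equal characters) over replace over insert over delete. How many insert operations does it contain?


Edit distance = 6. Backtracking from cell (6, 8) with preference match > replace > insert > delete,
then listing the resulting alignment 'eebcab' -> 'adcbcdea' left to right:
  Step 1: insert 'a' [insertion #1]
  Step 2: replace e->d
  Step 3: replace e->c
  Step 4: keep 'b'
  Step 5: keep 'c'
  Step 6: insert 'd' [insertion #2]
  Step 7: replace a->e
  Step 8: replace b->a
Total insertions: 2

2


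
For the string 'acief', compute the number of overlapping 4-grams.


String 'acief' has length L = 5.
Number of overlapping n-grams = L - n + 1
Substituting: 5 - 4 + 1 = 2

2


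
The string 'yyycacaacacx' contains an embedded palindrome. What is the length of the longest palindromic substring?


Scanning 'yyycacaacacx' for palindromic substrings.
Substring at positions 3-10: 'cacaacac'.
Check: reverse('cacaacac') = 'cacaacac' -> palindrome confirmed.
Neighbouring characters ('y' / 'x') break symmetry, so it cannot extend further.
No longer palindromic substring exists; longest length = 8

8


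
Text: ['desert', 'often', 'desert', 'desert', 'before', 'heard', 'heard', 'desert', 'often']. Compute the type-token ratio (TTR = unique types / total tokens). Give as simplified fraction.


Tokens: 9
Unique types: ('before', 'desert', 'heard', 'often') = 4
TTR = 4/9
Already in lowest terms.

4/9


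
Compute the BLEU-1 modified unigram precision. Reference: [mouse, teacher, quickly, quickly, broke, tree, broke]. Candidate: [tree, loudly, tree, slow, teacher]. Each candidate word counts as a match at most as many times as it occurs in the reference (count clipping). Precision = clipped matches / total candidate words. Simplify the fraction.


Reference word counts: {'broke': 2, 'mouse': 1, 'quickly': 2, 'teacher': 1, 'tree': 1}
Checking each candidate word (with clipping):
  'tree' -> in reference (ref count 1, used 1/1) -> match (matches: 1)
  'loudly' -> not in reference -> no match (matches: 1)
  'tree' -> ref count 1 already used up (1/1) -> clipped, no match (matches: 1)
  'slow' -> not in reference -> no match (matches: 1)
  'teacher' -> in reference (ref count 1, used 1/1) -> match (matches: 2)
Clipped matches: 2, Candidate length: 5
Precision = 2/5

2/5


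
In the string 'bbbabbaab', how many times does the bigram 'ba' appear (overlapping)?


Scanning 'bbbabbaab' for bigram 'ba':
  Position 0: 'bb' -> no
  Position 1: 'bb' -> no
  Position 2: 'ba' -> MATCH
  Position 3: 'ab' -> no
  Position 4: 'bb' -> no
  Position 5: 'ba' -> MATCH
  Position 6: 'aa' -> no
  Position 7: 'ab' -> no
Total matches: 2

2


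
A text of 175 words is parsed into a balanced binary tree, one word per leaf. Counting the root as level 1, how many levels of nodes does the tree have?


In a balanced binary tree with n leaves the deepest leaf is ceil(log2(n)) edges below the root,
so counting node levels inclusive of root and leaves gives ceil(log2(n)) + 1 levels.
log2(175) = 7.4512
ceil(7.4512) = 8
levels = 8 + 1 = 9

9


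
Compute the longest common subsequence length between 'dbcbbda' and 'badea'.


DP table for LCS of 'dbcbbda' and 'badea':
       b  a  d  e  a
    0  0  0  0  0  0
  d 0  0  0  1  1  1
  b 0  1  1  1  1  1
  c 0  1  1  1  1  1
  b 0  1  1  1  1  1
  b 0  1  1  1  1  1
  d 0  1  1  2  2  2
  a 0  1  2  2  2  3
LCS: 'bda'
LCS length = 3

3


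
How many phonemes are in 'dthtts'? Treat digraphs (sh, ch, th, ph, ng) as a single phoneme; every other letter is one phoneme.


Parsing 'dthtts' greedily, digraphs first:
  'd' -> consonant phoneme (phonemes so far: 1)
  'th' -> digraph (1 consonant phoneme) (phonemes so far: 2)
  't' -> consonant phoneme (phonemes so far: 3)
  't' -> consonant phoneme (phonemes so far: 4)
  's' -> consonant phoneme (phonemes so far: 5)
Total phonemes: 5

5


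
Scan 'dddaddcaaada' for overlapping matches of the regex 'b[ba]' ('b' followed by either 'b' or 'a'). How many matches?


Pattern: b[ba] means 'b' followed by either 'b' or 'a'.
Scanning 'dddaddcaaada' position-by-position:
  Pos 0: window 'dd' -> no
  Pos 1: window 'dd' -> no
  Pos 2: window 'da' -> no
  Pos 3: window 'ad' -> no
  Pos 4: window 'dd' -> no
  Pos 5: window 'dc' -> no
  Pos 6: window 'ca' -> no
  Pos 7: window 'aa' -> no
  Pos 8: window 'aa' -> no
  Pos 9: window 'ad' -> no
  Pos 10: window 'da' -> no
  Pos 11: window 'a' -> no
Total matches: 0

0


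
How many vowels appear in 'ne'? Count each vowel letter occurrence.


Scanning each character of 'ne':
  Position 1: 'n' -> consonant (running count: 0)
  Position 2: 'e' -> vowel (running count: 1)
Total vowels: 1

1


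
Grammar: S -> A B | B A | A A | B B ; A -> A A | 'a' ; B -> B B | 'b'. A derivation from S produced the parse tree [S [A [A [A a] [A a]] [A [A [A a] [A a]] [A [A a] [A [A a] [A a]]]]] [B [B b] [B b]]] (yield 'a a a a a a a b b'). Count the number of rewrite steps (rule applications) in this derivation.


Every bracketed nonterminal node [X ...] in the tree is produced by exactly one rule application.
Reading the tree off as a leftmost derivation:
  Step 1: S  =>  A B   (applied S -> A B)
  Step 2: A B  =>  A A B   (applied A -> A A)
  Step 3: A A B  =>  A A A B   (applied A -> A A)
  Step 4: A A A B  =>  a A A B   (applied A -> a)
  Step 5: a A A B  =>  a a A B   (applied A -> a)
  Step 6: a a A B  =>  a a A A B   (applied A -> A A)
  Step 7: a a A A B  =>  a a A A A B   (applied A -> A A)
  Step 8: a a A A A B  =>  a a a A A B   (applied A -> a)
  Step 9: a a a A A B  =>  a a a a A B   (applied A -> a)
  Step 10: a a a a A B  =>  a a a a A A B   (applied A -> A A)
  Step 11: a a a a A A B  =>  a a a a a A B   (applied A -> a)
  Step 12: a a a a a A B  =>  a a a a a A A B   (applied A -> A A)
  Step 13: a a a a a A A B  =>  a a a a a a A B   (applied A -> a)
  Step 14: a a a a a a A B  =>  a a a a a a a B   (applied A -> a)
  Step 15: a a a a a a a B  =>  a a a a a a a B B   (applied B -> B B)
  Step 16: a a a a a a a B B  =>  a a a a a a a b B   (applied B -> b)
  Step 17: a a a a a a a b B  =>  a a a a a a a b b   (applied B -> b)
Final yield: a a a a a a a b b
Total rewrite steps: 17

17


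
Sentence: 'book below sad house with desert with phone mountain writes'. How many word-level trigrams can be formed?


Word trigrams from [10] words:
  Trigram 1: (book below sad)
  Trigram 2: (below sad house)
  Trigram 3: (sad house with)
  Trigram 4: (house with desert)
  Trigram 5: (with desert with)
  Trigram 6: (desert with phone)
  Trigram 7: (with phone mountain)
  Trigram 8: (phone mountain writes)
Total word trigrams: 10 - 2 = 8

8


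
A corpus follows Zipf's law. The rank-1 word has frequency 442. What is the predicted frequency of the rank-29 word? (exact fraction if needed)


Zipf's law: freq(rank) = f1 / rank
f1 = 442, rank = 29
freq = 442 / 29
GCD(442, 29) = 1
Simplified: 442/29

442/29


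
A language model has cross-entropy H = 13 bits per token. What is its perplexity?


Perplexity formula: PP = 2^H
H = 13
PP = 2^13
PP = 2^13 = 8192

8192


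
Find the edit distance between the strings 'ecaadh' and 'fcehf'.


Building DP table for s1='ecaadh' (len 6) and s2='fcehf' (len 5):
       f  c  e  h  f
    0  1  2  3  4  5
  e 1  1  2  2  3  4
  c 2  2  1  2  3  4
  a 3  3  2  2  3  4
  a 4  4  3  3  3  4
  d 5  5  4  4  4  4
  h 6  6  5  5  4  5
Edit distance = dp[6][5] = 5

5


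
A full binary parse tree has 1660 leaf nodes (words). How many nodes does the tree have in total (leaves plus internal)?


Leaf nodes (terminals): 1660
Internal nodes = n - 1 = 1660 - 1 = 1659
Total = leaves + internal = 1660 + 1659 = 3319

3319


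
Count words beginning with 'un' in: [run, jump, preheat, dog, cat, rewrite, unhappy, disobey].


Checking each word for prefix 'un':
  'run' -> no (count: 0)
  'jump' -> no (count: 0)
  'preheat' -> no (count: 0)
  'dog' -> no (count: 0)
  'cat' -> no (count: 0)
  'rewrite' -> no (count: 0)
  'unhappy' -> YES, starts with 'un' (count: 1)
  'disobey' -> no (count: 1)
Total with prefix 'un': 1

1


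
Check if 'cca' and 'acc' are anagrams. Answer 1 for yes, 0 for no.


Sort characters of 'cca': 'acc'
Sort characters of 'acc': 'acc'
Sorted forms match -> they ARE anagrams
Result: 1

1


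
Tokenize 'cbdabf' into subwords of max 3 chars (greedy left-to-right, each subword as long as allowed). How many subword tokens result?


'cbdabf' has 6 characters.
Chunking with max size 3:
  Chunk 1: 'cbd' (positions 0-2)
  Chunk 2: 'abf' (positions 3-5)
Total chunks: ceil(6 / 3) = 2

2


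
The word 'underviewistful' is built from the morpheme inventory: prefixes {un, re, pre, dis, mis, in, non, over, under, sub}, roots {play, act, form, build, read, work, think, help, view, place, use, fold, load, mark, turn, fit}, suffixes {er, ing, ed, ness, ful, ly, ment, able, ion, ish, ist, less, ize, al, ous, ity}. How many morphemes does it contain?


Segmenting 'underviewistful' against the inventory:
  'under' -> prefix (morpheme 1)
  'view' -> root (morpheme 2)
  'ist' -> suffix (morpheme 3)
  'ful' -> suffix (morpheme 4)
Total morphemes: 4

4


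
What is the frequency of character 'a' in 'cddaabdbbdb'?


Scanning 'cddaabdbbdb' for 'a':
  Position 3: 'a' -> MATCH (count: 1)
  Position 4: 'a' -> MATCH (count: 2)
Total occurrences of 'a': 2

2


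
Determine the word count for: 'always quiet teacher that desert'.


Counting words by splitting on spaces:
  Word 1: 'always'
  Word 2: 'quiet'
  Word 3: 'teacher'
  Word 4: 'that'
  Word 5: 'desert'
Total words: 5

5


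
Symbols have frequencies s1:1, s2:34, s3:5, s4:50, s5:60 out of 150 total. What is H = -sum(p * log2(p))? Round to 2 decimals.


Computing entropy H = -sum(p_i * log2(p_i)):
  s1: p = 1/150 = 0.0067, -p*log2(p) = 0.0482
  s2: p = 34/150 = 0.2267, -p*log2(p) = 0.4854
  s3: p = 5/150 = 0.0333, -p*log2(p) = 0.1636
  s4: p = 50/150 = 0.3333, -p*log2(p) = 0.5283
  s5: p = 60/150 = 0.4000, -p*log2(p) = 0.5288
H = sum of terms = 1.7543
Rounded to 2 decimals: 1.75

1.75


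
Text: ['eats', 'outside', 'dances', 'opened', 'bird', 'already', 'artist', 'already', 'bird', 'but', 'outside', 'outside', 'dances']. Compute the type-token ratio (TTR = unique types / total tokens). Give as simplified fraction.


Tokens: 13
Unique types: ('already', 'artist', 'bird', 'but', 'dances', 'eats', 'opened', 'outside') = 8
TTR = 8/13
Already in lowest terms.

8/13


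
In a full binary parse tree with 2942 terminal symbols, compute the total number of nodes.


Leaf nodes (terminals): 2942
Internal nodes = n - 1 = 2942 - 1 = 2941
Total = leaves + internal = 2942 + 2941 = 5883

5883


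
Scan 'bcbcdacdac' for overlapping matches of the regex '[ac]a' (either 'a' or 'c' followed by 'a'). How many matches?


Pattern: [ac]a means either 'a' or 'c' followed by 'a'.
Scanning 'bcbcdacdac' position-by-position:
  Pos 0: window 'bc' -> no
  Pos 1: window 'cb' -> no
  Pos 2: window 'bc' -> no
  Pos 3: window 'cd' -> no
  Pos 4: window 'da' -> no
  Pos 5: window 'ac' -> no
  Pos 6: window 'cd' -> no
  Pos 7: window 'da' -> no
  Pos 8: window 'ac' -> no
  Pos 9: window 'c' -> no
Total matches: 0

0


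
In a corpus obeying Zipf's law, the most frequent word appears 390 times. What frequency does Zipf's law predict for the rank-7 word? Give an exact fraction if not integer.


Zipf's law: freq(rank) = f1 / rank
f1 = 390, rank = 7
freq = 390 / 7
GCD(390, 7) = 1
Simplified: 390/7

390/7


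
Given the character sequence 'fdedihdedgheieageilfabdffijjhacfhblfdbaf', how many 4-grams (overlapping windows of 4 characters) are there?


String 'fdedihdedgheieageilfabdffijjhacfhblfdbaf' has length L = 40.
Number of overlapping n-grams = L - n + 1
Substituting: 40 - 4 + 1 = 37

37


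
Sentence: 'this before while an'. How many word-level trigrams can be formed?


Word trigrams from [4] words:
  Trigram 1: (this before while)
  Trigram 2: (before while an)
Total word trigrams: 4 - 2 = 2

2


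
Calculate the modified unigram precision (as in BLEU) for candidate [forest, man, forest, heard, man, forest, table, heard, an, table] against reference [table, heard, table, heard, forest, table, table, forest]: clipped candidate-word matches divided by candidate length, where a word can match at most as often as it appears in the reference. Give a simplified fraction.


Reference word counts: {'forest': 2, 'heard': 2, 'table': 4}
Checking each candidate word (with clipping):
  'forest' -> in reference (ref count 2, used 1/2) -> match (matches: 1)
  'man' -> not in reference -> no match (matches: 1)
  'forest' -> in reference (ref count 2, used 2/2) -> match (matches: 2)
  'heard' -> in reference (ref count 2, used 1/2) -> match (matches: 3)
  'man' -> not in reference -> no match (matches: 3)
  'forest' -> ref count 2 already used up (2/2) -> clipped, no match (matches: 3)
  'table' -> in reference (ref count 4, used 1/4) -> match (matches: 4)
  'heard' -> in reference (ref count 2, used 2/2) -> match (matches: 5)
  'an' -> not in reference -> no match (matches: 5)
  'table' -> in reference (ref count 4, used 2/4) -> match (matches: 6)
Clipped matches: 6, Candidate length: 10
Precision = 6/10 = 3/5

3/5


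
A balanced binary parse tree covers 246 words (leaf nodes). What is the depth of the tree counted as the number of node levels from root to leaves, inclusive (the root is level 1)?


In a balanced binary tree with n leaves the deepest leaf is ceil(log2(n)) edges below the root,
so counting node levels inclusive of root and leaves gives ceil(log2(n)) + 1 levels.
log2(246) = 7.9425
ceil(7.9425) = 8
levels = 8 + 1 = 9

9


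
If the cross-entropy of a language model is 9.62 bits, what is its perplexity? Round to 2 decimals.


Perplexity formula: PP = 2^H
H = 9.62
PP = 2^9.62
Decompose: 2^9.62 = 2^9 * 2^0.62
2^9 = 512, 2^0.62 ~ 1.5368752
PP ~ 512 * 1.5368752 = 786.8801024
Rounded to 2 decimals: 786.88

786.88


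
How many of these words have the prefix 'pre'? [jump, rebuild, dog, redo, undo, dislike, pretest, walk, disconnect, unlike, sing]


Checking each word for prefix 'pre':
  'jump' -> no (count: 0)
  'rebuild' -> no (count: 0)
  'dog' -> no (count: 0)
  'redo' -> no (count: 0)
  'undo' -> no (count: 0)
  'dislike' -> no (count: 0)
  'pretest' -> YES, starts with 'pre' (count: 1)
  'walk' -> no (count: 1)
  'disconnect' -> no (count: 1)
  'unlike' -> no (count: 1)
  'sing' -> no (count: 1)
Total with prefix 'pre': 1

1


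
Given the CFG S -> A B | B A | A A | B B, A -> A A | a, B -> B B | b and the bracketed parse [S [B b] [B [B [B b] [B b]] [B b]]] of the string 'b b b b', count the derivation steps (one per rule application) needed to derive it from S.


Every bracketed nonterminal node [X ...] in the tree is produced by exactly one rule application.
Reading the tree off as a leftmost derivation:
  Step 1: S  =>  B B   (applied S -> B B)
  Step 2: B B  =>  b B   (applied B -> b)
  Step 3: b B  =>  b B B   (applied B -> B B)
  Step 4: b B B  =>  b B B B   (applied B -> B B)
  Step 5: b B B B  =>  b b B B   (applied B -> b)
  Step 6: b b B B  =>  b b b B   (applied B -> b)
  Step 7: b b b B  =>  b b b b   (applied B -> b)
Final yield: b b b b
Total rewrite steps: 7

7


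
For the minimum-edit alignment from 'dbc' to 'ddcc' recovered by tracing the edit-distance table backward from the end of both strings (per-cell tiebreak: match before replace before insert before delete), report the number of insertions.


Edit distance = 2. Backtracking from cell (3, 4) with preference match > replace > insert > delete,
then listing the resulting alignment 'dbc' -> 'ddcc' left to right:
  Step 1: insert 'd' [insertion #1]
  Step 2: keep 'd'
  Step 3: replace b->c
  Step 4: keep 'c'
Total insertions: 1

1


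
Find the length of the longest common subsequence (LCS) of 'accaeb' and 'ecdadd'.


DP table for LCS of 'accaeb' and 'ecdadd':
       e  c  d  a  d  d
    0  0  0  0  0  0  0
  a 0  0  0  0  1  1  1
  c 0  0  1  1  1  1  1
  c 0  0  1  1  1  1  1
  a 0  0  1  1  2  2  2
  e 0  1  1  1  2  2  2
  b 0  1  1  1  2  2  2
LCS: 'ca'
LCS length = 2

2


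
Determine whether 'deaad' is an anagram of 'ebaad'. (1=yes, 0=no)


Sort characters of 'deaad': 'aadde'
Sort characters of 'ebaad': 'aabde'
Sorted forms differ -> they are NOT anagrams
Result: 0

0


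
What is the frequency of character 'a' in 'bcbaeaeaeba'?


Scanning 'bcbaeaeaeba' for 'a':
  Position 3: 'a' -> MATCH (count: 1)
  Position 5: 'a' -> MATCH (count: 2)
  Position 7: 'a' -> MATCH (count: 3)
  Position 10: 'a' -> MATCH (count: 4)
Total occurrences of 'a': 4

4


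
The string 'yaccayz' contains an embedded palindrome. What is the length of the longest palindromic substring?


Scanning 'yaccayz' for palindromic substrings.
Substring at positions 0-5: 'yaccay'.
Check: reverse('yaccay') = 'yaccay' -> palindrome confirmed.
Neighbouring characters ('-' / 'z') break symmetry, so it cannot extend further.
No longer palindromic substring exists; longest length = 6

6


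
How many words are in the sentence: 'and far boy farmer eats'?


Counting words by splitting on spaces:
  Word 1: 'and'
  Word 2: 'far'
  Word 3: 'boy'
  Word 4: 'farmer'
  Word 5: 'eats'
Total words: 5

5


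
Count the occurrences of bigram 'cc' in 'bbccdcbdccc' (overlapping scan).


Scanning 'bbccdcbdccc' for bigram 'cc':
  Position 0: 'bb' -> no
  Position 1: 'bc' -> no
  Position 2: 'cc' -> MATCH
  Position 3: 'cd' -> no
  Position 4: 'dc' -> no
  Position 5: 'cb' -> no
  Position 6: 'bd' -> no
  Position 7: 'dc' -> no
  Position 8: 'cc' -> MATCH
  Position 9: 'cc' -> MATCH
Total matches: 3

3


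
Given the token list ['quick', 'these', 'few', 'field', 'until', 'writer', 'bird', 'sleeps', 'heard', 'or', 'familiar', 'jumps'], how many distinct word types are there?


Listing all tokens and tracking unique types:
  Token 1: 'quick' -> NEW (unique so far: 1)
  Token 2: 'these' -> NEW (unique so far: 2)
  Token 3: 'few' -> NEW (unique so far: 3)
  Token 4: 'field' -> NEW (unique so far: 4)
  Token 5: 'until' -> NEW (unique so far: 5)
  Token 6: 'writer' -> NEW (unique so far: 6)
  Token 7: 'bird' -> NEW (unique so far: 7)
  Token 8: 'sleeps' -> NEW (unique so far: 8)
  Token 9: 'heard' -> NEW (unique so far: 9)
  Token 10: 'or' -> NEW (unique so far: 10)
  Token 11: 'familiar' -> NEW (unique so far: 11)
  Token 12: 'jumps' -> NEW (unique so far: 12)
Unique types: ('bird', 'familiar', 'few', 'field', 'heard', 'jumps', 'or', 'quick', 'sleeps', 'these', 'until', 'writer')
Vocabulary size: 12

12


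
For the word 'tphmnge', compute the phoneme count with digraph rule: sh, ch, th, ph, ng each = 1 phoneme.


Parsing 'tphmnge' greedily, digraphs first:
  't' -> consonant phoneme (phonemes so far: 1)
  'ph' -> digraph (1 consonant phoneme) (phonemes so far: 2)
  'm' -> consonant phoneme (phonemes so far: 3)
  'ng' -> digraph (1 consonant phoneme) (phonemes so far: 4)
  'e' -> vowel phoneme (phonemes so far: 5)
Total phonemes: 5

5


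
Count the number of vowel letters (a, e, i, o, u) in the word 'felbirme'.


Scanning each character of 'felbirme':
  Position 1: 'f' -> consonant (running count: 0)
  Position 2: 'e' -> vowel (running count: 1)
  Position 3: 'l' -> consonant (running count: 1)
  Position 4: 'b' -> consonant (running count: 1)
  Position 5: 'i' -> vowel (running count: 2)
  Position 6: 'r' -> consonant (running count: 2)
  Position 7: 'm' -> consonant (running count: 2)
  Position 8: 'e' -> vowel (running count: 3)
Total vowels: 3

3


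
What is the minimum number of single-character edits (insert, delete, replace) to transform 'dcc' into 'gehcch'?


Building DP table for s1='dcc' (len 3) and s2='gehcch' (len 6):
       g  e  h  c  c  h
    0  1  2  3  4  5  6
  d 1  1  2  3  4  5  6
  c 2  2  2  3  3  4  5
  c 3  3  3  3  3  3  4
Edit distance = dp[3][6] = 4

4


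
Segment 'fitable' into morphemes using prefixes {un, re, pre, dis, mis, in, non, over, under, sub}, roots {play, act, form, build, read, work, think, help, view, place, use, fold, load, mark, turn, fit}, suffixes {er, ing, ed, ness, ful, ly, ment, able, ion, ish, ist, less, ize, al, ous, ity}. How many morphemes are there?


Segmenting 'fitable' against the inventory:
  'fit' -> root (morpheme 1)
  'able' -> suffix (morpheme 2)
Total morphemes: 2

2


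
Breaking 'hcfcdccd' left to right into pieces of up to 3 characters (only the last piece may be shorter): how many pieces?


'hcfcdccd' has 8 characters.
Chunking with max size 3:
  Chunk 1: 'hcf' (positions 0-2)
  Chunk 2: 'cdc' (positions 3-5)
  Chunk 3: 'cd' (positions 6-7)
Total chunks: ceil(8 / 3) = 3

3


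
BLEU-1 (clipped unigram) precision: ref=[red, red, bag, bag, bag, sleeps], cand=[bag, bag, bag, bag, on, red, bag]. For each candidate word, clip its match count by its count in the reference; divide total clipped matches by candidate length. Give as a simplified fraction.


Reference word counts: {'bag': 3, 'red': 2, 'sleeps': 1}
Checking each candidate word (with clipping):
  'bag' -> in reference (ref count 3, used 1/3) -> match (matches: 1)
  'bag' -> in reference (ref count 3, used 2/3) -> match (matches: 2)
  'bag' -> in reference (ref count 3, used 3/3) -> match (matches: 3)
  'bag' -> ref count 3 already used up (3/3) -> clipped, no match (matches: 3)
  'on' -> not in reference -> no match (matches: 3)
  'red' -> in reference (ref count 2, used 1/2) -> match (matches: 4)
  'bag' -> ref count 3 already used up (3/3) -> clipped, no match (matches: 4)
Clipped matches: 4, Candidate length: 7
Precision = 4/7

4/7


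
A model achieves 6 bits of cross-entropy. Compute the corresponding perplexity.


Perplexity formula: PP = 2^H
H = 6
PP = 2^6
Steps: 2^1 = 2, 2^2 = 4, 2^3 = 8, 2^4 = 16, 2^5 = 32, 2^6 = 64
PP = 64

64


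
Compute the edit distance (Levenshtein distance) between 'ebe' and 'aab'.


Building DP table for s1='ebe' (len 3) and s2='aab' (len 3):
       a  a  b
    0  1  2  3
  e 1  1  2  3
  b 2  2  2  2
  e 3  3  3  3
Edit distance = dp[3][3] = 3

3


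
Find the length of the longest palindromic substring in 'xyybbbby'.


Scanning 'xyybbbby' for palindromic substrings.
Substring at positions 2-7: 'ybbbby'.
Check: reverse('ybbbby') = 'ybbbby' -> palindrome confirmed.
Neighbouring characters ('y' / '-') break symmetry, so it cannot extend further.
No longer palindromic substring exists; longest length = 6

6


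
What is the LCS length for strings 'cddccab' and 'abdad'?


DP table for LCS of 'cddccab' and 'abdad':
       a  b  d  a  d
    0  0  0  0  0  0
  c 0  0  0  0  0  0
  d 0  0  0  1  1  1
  d 0  0  0  1  1  2
  c 0  0  0  1  1  2
  c 0  0  0  1  1  2
  a 0  1  1  1  2  2
  b 0  1  2  2  2  2
LCS: 'dd'
LCS length = 2

2


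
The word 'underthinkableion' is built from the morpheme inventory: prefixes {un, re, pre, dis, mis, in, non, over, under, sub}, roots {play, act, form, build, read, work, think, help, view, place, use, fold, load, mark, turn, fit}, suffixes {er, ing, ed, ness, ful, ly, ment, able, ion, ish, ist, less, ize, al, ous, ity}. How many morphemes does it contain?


Segmenting 'underthinkableion' against the inventory:
  'under' -> prefix (morpheme 1)
  'think' -> root (morpheme 2)
  'able' -> suffix (morpheme 3)
  'ion' -> suffix (morpheme 4)
Total morphemes: 4

4


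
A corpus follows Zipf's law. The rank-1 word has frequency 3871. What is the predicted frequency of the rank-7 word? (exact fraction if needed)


Zipf's law: freq(rank) = f1 / rank
f1 = 3871, rank = 7
freq = 3871 / 7
= 553

553


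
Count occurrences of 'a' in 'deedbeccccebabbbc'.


Scanning 'deedbeccccebabbbc' for 'a':
  Position 12: 'a' -> MATCH (count: 1)
Total occurrences of 'a': 1

1


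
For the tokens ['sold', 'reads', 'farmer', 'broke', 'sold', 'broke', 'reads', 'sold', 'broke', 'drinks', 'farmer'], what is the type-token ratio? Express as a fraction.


Tokens: 11
Unique types: ('broke', 'drinks', 'farmer', 'reads', 'sold') = 5
TTR = 5/11
Already in lowest terms.

5/11


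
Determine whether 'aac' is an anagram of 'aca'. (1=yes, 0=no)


Sort characters of 'aac': 'aac'
Sort characters of 'aca': 'aac'
Sorted forms match -> they ARE anagrams
Result: 1

1


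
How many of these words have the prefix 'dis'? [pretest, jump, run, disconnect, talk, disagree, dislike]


Checking each word for prefix 'dis':
  'pretest' -> no (count: 0)
  'jump' -> no (count: 0)
  'run' -> no (count: 0)
  'disconnect' -> YES, starts with 'dis' (count: 1)
  'talk' -> no (count: 1)
  'disagree' -> YES, starts with 'dis' (count: 2)
  'dislike' -> YES, starts with 'dis' (count: 3)
Total with prefix 'dis': 3

3


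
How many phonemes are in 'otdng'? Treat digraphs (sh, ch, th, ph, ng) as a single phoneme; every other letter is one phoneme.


Parsing 'otdng' greedily, digraphs first:
  'o' -> vowel phoneme (phonemes so far: 1)
  't' -> consonant phoneme (phonemes so far: 2)
  'd' -> consonant phoneme (phonemes so far: 3)
  'ng' -> digraph (1 consonant phoneme) (phonemes so far: 4)
Total phonemes: 4

4


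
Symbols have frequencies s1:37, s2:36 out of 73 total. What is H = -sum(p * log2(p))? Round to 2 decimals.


Computing entropy H = -sum(p_i * log2(p_i)):
  s1: p = 37/73 = 0.5068, -p*log2(p) = 0.4969
  s2: p = 36/73 = 0.4932, -p*log2(p) = 0.5030
H = sum of terms = 0.9999
Rounded to 2 decimals: 1.00

1.00


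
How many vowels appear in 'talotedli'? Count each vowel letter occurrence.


Scanning each character of 'talotedli':
  Position 1: 't' -> consonant (running count: 0)
  Position 2: 'a' -> vowel (running count: 1)
  Position 3: 'l' -> consonant (running count: 1)
  Position 4: 'o' -> vowel (running count: 2)
  Position 5: 't' -> consonant (running count: 2)
  Position 6: 'e' -> vowel (running count: 3)
  Position 7: 'd' -> consonant (running count: 3)
  Position 8: 'l' -> consonant (running count: 3)
  Position 9: 'i' -> vowel (running count: 4)
Total vowels: 4

4


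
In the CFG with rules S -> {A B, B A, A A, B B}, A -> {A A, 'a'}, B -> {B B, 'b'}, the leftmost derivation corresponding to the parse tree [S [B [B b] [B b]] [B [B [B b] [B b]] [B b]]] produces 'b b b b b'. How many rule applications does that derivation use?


Every bracketed nonterminal node [X ...] in the tree is produced by exactly one rule application.
Reading the tree off as a leftmost derivation:
  Step 1: S  =>  B B   (applied S -> B B)
  Step 2: B B  =>  B B B   (applied B -> B B)
  Step 3: B B B  =>  b B B   (applied B -> b)
  Step 4: b B B  =>  b b B   (applied B -> b)
  Step 5: b b B  =>  b b B B   (applied B -> B B)
  Step 6: b b B B  =>  b b B B B   (applied B -> B B)
  Step 7: b b B B B  =>  b b b B B   (applied B -> b)
  Step 8: b b b B B  =>  b b b b B   (applied B -> b)
  Step 9: b b b b B  =>  b b b b b   (applied B -> b)
Final yield: b b b b b
Total rewrite steps: 9

9


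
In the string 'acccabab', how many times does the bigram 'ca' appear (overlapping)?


Scanning 'acccabab' for bigram 'ca':
  Position 0: 'ac' -> no
  Position 1: 'cc' -> no
  Position 2: 'cc' -> no
  Position 3: 'ca' -> MATCH
  Position 4: 'ab' -> no
  Position 5: 'ba' -> no
  Position 6: 'ab' -> no
Total matches: 1

1


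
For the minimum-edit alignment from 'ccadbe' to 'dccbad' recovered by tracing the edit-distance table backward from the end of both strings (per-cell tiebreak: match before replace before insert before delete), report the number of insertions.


Edit distance = 4. Backtracking from cell (6, 6) with preference match > replace > insert > delete,
then listing the resulting alignment 'ccadbe' -> 'dccbad' left to right:
  Step 1: insert 'd' [insertion #1]
  Step 2: keep 'c'
  Step 3: keep 'c'
  Step 4: insert 'b' [insertion #2]
  Step 5: keep 'a'
  Step 6: keep 'd'
  Step 7: delete 'b'
  Step 8: delete 'e'
Total insertions: 2

2


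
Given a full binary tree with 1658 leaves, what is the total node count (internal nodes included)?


Leaf nodes (terminals): 1658
Internal nodes = n - 1 = 1658 - 1 = 1657
Total = leaves + internal = 1658 + 1657 = 3315

3315


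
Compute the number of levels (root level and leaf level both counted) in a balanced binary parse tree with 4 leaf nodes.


In a balanced binary tree with n leaves the deepest leaf is ceil(log2(n)) edges below the root,
so counting node levels inclusive of root and leaves gives ceil(log2(n)) + 1 levels.
log2(4) = 2.0000
ceil(2.0000) = 2
levels = 2 + 1 = 3

3


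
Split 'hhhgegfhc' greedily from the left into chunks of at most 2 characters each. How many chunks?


'hhhgegfhc' has 9 characters.
Chunking with max size 2:
  Chunk 1: 'hh' (positions 0-1)
  Chunk 2: 'hg' (positions 2-3)
  Chunk 3: 'eg' (positions 4-5)
  Chunk 4: 'fh' (positions 6-7)
  Chunk 5: 'c' (positions 8-8)
Total chunks: ceil(9 / 2) = 5

5


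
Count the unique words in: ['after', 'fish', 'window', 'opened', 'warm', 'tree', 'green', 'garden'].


Listing all tokens and tracking unique types:
  Token 1: 'after' -> NEW (unique so far: 1)
  Token 2: 'fish' -> NEW (unique so far: 2)
  Token 3: 'window' -> NEW (unique so far: 3)
  Token 4: 'opened' -> NEW (unique so far: 4)
  Token 5: 'warm' -> NEW (unique so far: 5)
  Token 6: 'tree' -> NEW (unique so far: 6)
  Token 7: 'green' -> NEW (unique so far: 7)
  Token 8: 'garden' -> NEW (unique so far: 8)
Unique types: ('after', 'fish', 'garden', 'green', 'opened', 'tree', 'warm', 'window')
Vocabulary size: 8

8


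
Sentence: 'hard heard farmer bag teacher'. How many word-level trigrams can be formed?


Word trigrams from [5] words:
  Trigram 1: (hard heard farmer)
  Trigram 2: (heard farmer bag)
  Trigram 3: (farmer bag teacher)
Total word trigrams: 5 - 2 = 3

3


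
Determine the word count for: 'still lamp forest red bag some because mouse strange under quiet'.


Counting words by splitting on spaces:
  Word 1: 'still'
  Word 2: 'lamp'
  Word 3: 'forest'
  Word 4: 'red'
  Word 5: 'bag'
  Word 6: 'some'
  Word 7: 'because'
  Word 8: 'mouse'
  Word 9: 'strange'
  Word 10: 'under'
  Word 11: 'quiet'
Total words: 11

11


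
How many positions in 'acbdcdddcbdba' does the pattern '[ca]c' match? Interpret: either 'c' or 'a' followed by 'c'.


Pattern: [ca]c means either 'c' or 'a' followed by 'c'.
Scanning 'acbdcdddcbdba' position-by-position:
  Pos 0: window 'ac' -> MATCH
  Pos 1: window 'cb' -> no
  Pos 2: window 'bd' -> no
  Pos 3: window 'dc' -> no
  Pos 4: window 'cd' -> no
  Pos 5: window 'dd' -> no
  Pos 6: window 'dd' -> no
  Pos 7: window 'dc' -> no
  Pos 8: window 'cb' -> no
  Pos 9: window 'bd' -> no
  Pos 10: window 'db' -> no
  Pos 11: window 'ba' -> no
  Pos 12: window 'a' -> no
Total matches: 1

1


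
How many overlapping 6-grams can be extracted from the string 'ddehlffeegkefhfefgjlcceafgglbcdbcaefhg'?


String 'ddehlffeegkefhfefgjlcceafgglbcdbcaefhg' has length L = 38.
Number of overlapping n-grams = L - n + 1
Substituting: 38 - 6 + 1 = 33

33


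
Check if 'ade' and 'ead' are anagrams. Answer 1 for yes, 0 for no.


Sort characters of 'ade': 'ade'
Sort characters of 'ead': 'ade'
Sorted forms match -> they ARE anagrams
Result: 1

1


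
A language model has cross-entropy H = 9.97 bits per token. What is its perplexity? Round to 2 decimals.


Perplexity formula: PP = 2^H
H = 9.97
PP = 2^9.97
Decompose: 2^9.97 = 2^9 * 2^0.97
2^9 = 512, 2^0.97 ~ 1.9588406
PP ~ 512 * 1.9588406 = 1002.9263872
Rounded to 2 decimals: 1002.93

1002.93


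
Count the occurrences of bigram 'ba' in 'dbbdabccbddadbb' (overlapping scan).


Scanning 'dbbdabccbddadbb' for bigram 'ba':
  Position 0: 'db' -> no
  Position 1: 'bb' -> no
  Position 2: 'bd' -> no
  Position 3: 'da' -> no
  Position 4: 'ab' -> no
  Position 5: 'bc' -> no
  Position 6: 'cc' -> no
  Position 7: 'cb' -> no
  Position 8: 'bd' -> no
  Position 9: 'dd' -> no
  Position 10: 'da' -> no
  Position 11: 'ad' -> no
  Position 12: 'db' -> no
  Position 13: 'bb' -> no
Total matches: 0

0


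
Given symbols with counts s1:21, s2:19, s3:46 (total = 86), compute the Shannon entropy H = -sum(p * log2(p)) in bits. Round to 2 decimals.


Computing entropy H = -sum(p_i * log2(p_i)):
  s1: p = 21/86 = 0.2442, -p*log2(p) = 0.4967
  s2: p = 19/86 = 0.2209, -p*log2(p) = 0.4813
  s3: p = 46/86 = 0.5349, -p*log2(p) = 0.4828
H = sum of terms = 1.4608
Rounded to 2 decimals: 1.46

1.46


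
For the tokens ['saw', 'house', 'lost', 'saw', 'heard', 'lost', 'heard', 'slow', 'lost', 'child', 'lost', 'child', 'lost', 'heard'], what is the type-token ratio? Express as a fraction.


Tokens: 14
Unique types: ('child', 'heard', 'house', 'lost', 'saw', 'slow') = 6
TTR = 6/14
Simplify: divide both by 2 -> 3/7
TTR = 3/7

3/7


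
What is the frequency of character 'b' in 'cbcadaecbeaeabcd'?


Scanning 'cbcadaecbeaeabcd' for 'b':
  Position 1: 'b' -> MATCH (count: 1)
  Position 8: 'b' -> MATCH (count: 2)
  Position 13: 'b' -> MATCH (count: 3)
Total occurrences of 'b': 3

3


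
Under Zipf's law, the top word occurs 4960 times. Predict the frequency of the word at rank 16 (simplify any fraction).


Zipf's law: freq(rank) = f1 / rank
f1 = 4960, rank = 16
freq = 4960 / 16
= 310

310


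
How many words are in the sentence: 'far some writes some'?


Counting words by splitting on spaces:
  Word 1: 'far'
  Word 2: 'some'
  Word 3: 'writes'
  Word 4: 'some'
Total words: 4

4


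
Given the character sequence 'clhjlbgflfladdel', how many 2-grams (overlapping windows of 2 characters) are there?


String 'clhjlbgflfladdel' has length L = 16.
Number of overlapping n-grams = L - n + 1
Substituting: 16 - 2 + 1 = 15

15


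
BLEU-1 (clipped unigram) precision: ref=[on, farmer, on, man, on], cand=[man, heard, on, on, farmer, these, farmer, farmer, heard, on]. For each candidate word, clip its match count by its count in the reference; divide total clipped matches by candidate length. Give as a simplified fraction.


Reference word counts: {'farmer': 1, 'man': 1, 'on': 3}
Checking each candidate word (with clipping):
  'man' -> in reference (ref count 1, used 1/1) -> match (matches: 1)
  'heard' -> not in reference -> no match (matches: 1)
  'on' -> in reference (ref count 3, used 1/3) -> match (matches: 2)
  'on' -> in reference (ref count 3, used 2/3) -> match (matches: 3)
  'farmer' -> in reference (ref count 1, used 1/1) -> match (matches: 4)
  'these' -> not in reference -> no match (matches: 4)
  'farmer' -> ref count 1 already used up (1/1) -> clipped, no match (matches: 4)
  'farmer' -> ref count 1 already used up (1/1) -> clipped, no match (matches: 4)
  'heard' -> not in reference -> no match (matches: 4)
  'on' -> in reference (ref count 3, used 3/3) -> match (matches: 5)
Clipped matches: 5, Candidate length: 10
Precision = 5/10 = 1/2

1/2


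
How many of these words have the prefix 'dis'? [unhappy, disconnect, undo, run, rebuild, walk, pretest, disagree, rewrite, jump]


Checking each word for prefix 'dis':
  'unhappy' -> no (count: 0)
  'disconnect' -> YES, starts with 'dis' (count: 1)
  'undo' -> no (count: 1)
  'run' -> no (count: 1)
  'rebuild' -> no (count: 1)
  'walk' -> no (count: 1)
  'pretest' -> no (count: 1)
  'disagree' -> YES, starts with 'dis' (count: 2)
  'rewrite' -> no (count: 2)
  'jump' -> no (count: 2)
Total with prefix 'dis': 2

2


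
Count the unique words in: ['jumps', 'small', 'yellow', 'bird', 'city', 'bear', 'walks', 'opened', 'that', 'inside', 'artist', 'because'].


Listing all tokens and tracking unique types:
  Token 1: 'jumps' -> NEW (unique so far: 1)
  Token 2: 'small' -> NEW (unique so far: 2)
  Token 3: 'yellow' -> NEW (unique so far: 3)
  Token 4: 'bird' -> NEW (unique so far: 4)
  Token 5: 'city' -> NEW (unique so far: 5)
  Token 6: 'bear' -> NEW (unique so far: 6)
  Token 7: 'walks' -> NEW (unique so far: 7)
  Token 8: 'opened' -> NEW (unique so far: 8)
  Token 9: 'that' -> NEW (unique so far: 9)
  Token 10: 'inside' -> NEW (unique so far: 10)
  Token 11: 'artist' -> NEW (unique so far: 11)
  Token 12: 'because' -> NEW (unique so far: 12)
Unique types: ('artist', 'bear', 'because', 'bird', 'city', 'inside', 'jumps', 'opened', 'small', 'that', 'walks', 'yellow')
Vocabulary size: 12

12


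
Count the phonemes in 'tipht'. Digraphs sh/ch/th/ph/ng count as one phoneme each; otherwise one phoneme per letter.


Parsing 'tipht' greedily, digraphs first:
  't' -> consonant phoneme (phonemes so far: 1)
  'i' -> vowel phoneme (phonemes so far: 2)
  'ph' -> digraph (1 consonant phoneme) (phonemes so far: 3)
  't' -> consonant phoneme (phonemes so far: 4)
Total phonemes: 4

4


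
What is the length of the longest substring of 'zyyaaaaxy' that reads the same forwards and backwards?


Scanning 'zyyaaaaxy' for palindromic substrings.
Substring at positions 3-6: 'aaaa'.
Check: reverse('aaaa') = 'aaaa' -> palindrome confirmed.
Neighbouring characters ('y' / 'x') break symmetry, so it cannot extend further.
No longer palindromic substring exists; longest length = 4

4


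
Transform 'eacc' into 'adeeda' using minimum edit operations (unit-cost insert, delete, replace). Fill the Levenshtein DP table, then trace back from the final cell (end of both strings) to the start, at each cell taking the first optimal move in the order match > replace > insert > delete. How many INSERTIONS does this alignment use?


Edit distance = 5. Backtracking from cell (4, 6) with preference match > replace > insert > delete,
then listing the resulting alignment 'eacc' -> 'adeeda' left to right:
  Step 1: insert 'a' [insertion #1]
  Step 2: insert 'd' [insertion #2]
  Step 3: keep 'e'
  Step 4: replace a->e
  Step 5: replace c->d
  Step 6: replace c->a
Total insertions: 2

2


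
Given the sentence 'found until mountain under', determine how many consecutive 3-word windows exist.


Word trigrams from [4] words:
  Trigram 1: (found until mountain)
  Trigram 2: (until mountain under)
Total word trigrams: 4 - 2 = 2

2


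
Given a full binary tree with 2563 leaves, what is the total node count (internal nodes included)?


Leaf nodes (terminals): 2563
Internal nodes = n - 1 = 2563 - 1 = 2562
Total = leaves + internal = 2563 + 2562 = 5125

5125


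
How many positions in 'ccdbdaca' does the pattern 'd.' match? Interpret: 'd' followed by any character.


Pattern: d. means 'd' followed by any character.
Scanning 'ccdbdaca' position-by-position:
  Pos 0: window 'cc' -> no
  Pos 1: window 'cd' -> no
  Pos 2: window 'db' -> MATCH
  Pos 3: window 'bd' -> no
  Pos 4: window 'da' -> MATCH
  Pos 5: window 'ac' -> no
  Pos 6: window 'ca' -> no
  Pos 7: window 'a' -> no
Total matches: 2

2


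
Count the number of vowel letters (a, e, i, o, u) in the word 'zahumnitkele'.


Scanning each character of 'zahumnitkele':
  Position 1: 'z' -> consonant (running count: 0)
  Position 2: 'a' -> vowel (running count: 1)
  Position 3: 'h' -> consonant (running count: 1)
  Position 4: 'u' -> vowel (running count: 2)
  Position 5: 'm' -> consonant (running count: 2)
  Position 6: 'n' -> consonant (running count: 2)
  Position 7: 'i' -> vowel (running count: 3)
  Position 8: 't' -> consonant (running count: 3)
  Position 9: 'k' -> consonant (running count: 3)
  Position 10: 'e' -> vowel (running count: 4)
  Position 11: 'l' -> consonant (running count: 4)
  Position 12: 'e' -> vowel (running count: 5)
Total vowels: 5

5
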